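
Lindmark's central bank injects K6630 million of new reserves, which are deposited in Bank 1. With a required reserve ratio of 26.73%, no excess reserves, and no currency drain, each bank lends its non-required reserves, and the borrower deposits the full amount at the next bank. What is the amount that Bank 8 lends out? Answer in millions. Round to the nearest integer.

K551 million

Each bank lends a fraction (1 − rr) = 0.7327 of the deposit it receives, so Bank 8 receives 6630·0.7327^7 and lends 6630·0.7327^8 ≈ 550.7101 million.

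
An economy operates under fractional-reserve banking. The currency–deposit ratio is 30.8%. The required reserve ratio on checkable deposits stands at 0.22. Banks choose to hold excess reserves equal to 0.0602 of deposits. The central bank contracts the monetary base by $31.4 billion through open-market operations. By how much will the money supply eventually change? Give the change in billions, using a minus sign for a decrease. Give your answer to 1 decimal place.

The money multiplier is m = (1 + c) / (rr + e + c) = (1 + 0.308) / (0.22 + 0.0602 + 0.308) ≈ 2.2237.
The sale removes 31.4 billion of base, so ΔM = m × ΔMB = 2.2237 × (−31.4) ≈ -69.8242 billion.

-69.8 billion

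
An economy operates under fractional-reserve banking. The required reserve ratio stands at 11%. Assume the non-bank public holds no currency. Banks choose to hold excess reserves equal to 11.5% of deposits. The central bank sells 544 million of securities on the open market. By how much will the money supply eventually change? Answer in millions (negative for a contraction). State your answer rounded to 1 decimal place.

The money multiplier is m = 1 / (rr + e) = 1 / (0.11 + 0.115) ≈ 4.44444.
The sale removes 544 million of base, so ΔM = m × ΔMB = 4.44444 × (−544) ≈ -2417.7754 million.

-2417.8 million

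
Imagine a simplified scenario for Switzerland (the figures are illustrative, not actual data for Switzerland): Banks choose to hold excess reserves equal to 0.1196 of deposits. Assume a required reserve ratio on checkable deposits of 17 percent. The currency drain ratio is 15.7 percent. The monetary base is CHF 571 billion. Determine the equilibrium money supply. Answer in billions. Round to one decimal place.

The money multiplier is m = (1 + c) / (rr + e + c) = (1 + 0.157) / (0.17 + 0.1196 + 0.157) ≈ 2.59069.
So M = m × MB = 2.59069 × 571 ≈ 1479.284 billion.

CHF 1479.3 billion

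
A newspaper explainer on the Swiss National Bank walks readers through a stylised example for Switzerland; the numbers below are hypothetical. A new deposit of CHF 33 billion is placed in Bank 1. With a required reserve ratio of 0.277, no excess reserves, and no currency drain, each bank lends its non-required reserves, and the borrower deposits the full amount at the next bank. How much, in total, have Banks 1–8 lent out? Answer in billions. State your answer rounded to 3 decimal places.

CHF 79.703 billion

Bank i lends (1 − rr)^i of the original deposit: Bank 1 lends 33·0.7230 = 23.8590, Bank 2 lends 33·0.7230² ≈ 17.2501, and so on.
Summing a geometric series: total = 33·[0.7230·(1 − 0.7230^8) / (1 − 0.7230)] ≈ 79.7026 billion.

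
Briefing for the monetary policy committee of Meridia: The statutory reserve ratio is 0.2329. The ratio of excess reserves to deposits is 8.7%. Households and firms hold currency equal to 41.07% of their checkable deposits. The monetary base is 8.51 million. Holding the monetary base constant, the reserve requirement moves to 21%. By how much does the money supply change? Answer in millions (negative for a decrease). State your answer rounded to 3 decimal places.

0.532 million

Initially m₁ = (1 + 0.4107) / (0.2329 + 0.087 + 0.4107) ≈ 1.93088, so M₁ = 1.93088 × 8.51 ≈ 16.4318 million.
After the change m₂ = (1 + 0.4107) / (0.21 + 0.087 + 0.4107) ≈ 1.99336, so M₂ = 1.99336 × 8.51 ≈ 16.9635 million.
ΔM = M₂ − M₁ = 16.9635 − 16.4318 = 0.5317 million.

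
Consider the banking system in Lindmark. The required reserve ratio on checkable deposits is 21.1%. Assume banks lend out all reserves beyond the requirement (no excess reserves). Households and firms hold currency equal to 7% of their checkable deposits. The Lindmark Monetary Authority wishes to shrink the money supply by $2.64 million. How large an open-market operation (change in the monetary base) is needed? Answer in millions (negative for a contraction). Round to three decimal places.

The money multiplier is m = (1 + c) / (rr + c) = (1 + 0.07) / (0.211 + 0.07) ≈ 3.80783.
ΔMB = ΔM / m = (−2.64) / 3.80783 ≈ -0.6933 million.

-0.693 million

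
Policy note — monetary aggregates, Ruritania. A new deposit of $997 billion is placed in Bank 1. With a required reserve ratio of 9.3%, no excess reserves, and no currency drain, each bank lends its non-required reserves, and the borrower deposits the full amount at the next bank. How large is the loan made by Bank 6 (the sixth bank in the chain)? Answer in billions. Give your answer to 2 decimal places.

$555.06 billion

Each bank lends a fraction (1 − rr) = 0.9070 of the deposit it receives, so Bank 6 receives 997·0.9070^5 and lends 997·0.9070^6 ≈ 555.0587 billion.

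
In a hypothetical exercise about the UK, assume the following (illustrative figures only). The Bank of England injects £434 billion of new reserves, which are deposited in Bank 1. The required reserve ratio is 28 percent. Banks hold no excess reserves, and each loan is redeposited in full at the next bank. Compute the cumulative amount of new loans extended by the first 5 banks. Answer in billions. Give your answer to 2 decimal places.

£900.06 billion

Bank i lends (1 − rr)^i of the original deposit: Bank 1 lends 434·0.7200 = 312.4800, Bank 2 lends 434·0.7200² = 224.9856, and so on.
Summing a geometric series: total = 434·[0.7200·(1 − 0.7200^5) / (1 − 0.7200)] ≈ 900.0632 billion.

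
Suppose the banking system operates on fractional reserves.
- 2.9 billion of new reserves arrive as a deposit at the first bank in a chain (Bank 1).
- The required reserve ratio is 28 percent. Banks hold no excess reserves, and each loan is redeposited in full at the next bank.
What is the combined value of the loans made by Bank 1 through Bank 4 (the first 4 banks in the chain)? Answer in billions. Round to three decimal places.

5.453 billion

Bank i lends (1 − rr)^i of the original deposit: Bank 1 lends 2.9·0.7200 = 2.0880, Bank 2 lends 2.9·0.7200² ≈ 1.5034, and so on.
Summing a geometric series: total = 2.9·[0.7200·(1 − 0.7200^4) / (1 − 0.7200)] ≈ 5.4531 billion.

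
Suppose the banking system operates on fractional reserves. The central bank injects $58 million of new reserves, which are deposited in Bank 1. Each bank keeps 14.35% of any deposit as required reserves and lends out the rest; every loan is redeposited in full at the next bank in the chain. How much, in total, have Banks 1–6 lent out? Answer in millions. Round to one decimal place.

$209.5 million

Bank i lends (1 − rr)^i of the original deposit: Bank 1 lends 58·0.8565 = 49.6770, Bank 2 lends 58·0.8565² ≈ 42.5484, and so on.
Summing a geometric series: total = 58·[0.8565·(1 − 0.8565^6) / (1 − 0.8565)] ≈ 209.5129 million.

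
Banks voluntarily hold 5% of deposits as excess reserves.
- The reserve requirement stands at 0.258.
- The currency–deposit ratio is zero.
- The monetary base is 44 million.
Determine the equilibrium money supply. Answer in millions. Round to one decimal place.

142.9 million

The money multiplier is m = 1 / (rr + e) = 1 / (0.258 + 0.05) ≈ 3.2468.
So M = m × MB = 3.2468 × 44 = 142.8592 million.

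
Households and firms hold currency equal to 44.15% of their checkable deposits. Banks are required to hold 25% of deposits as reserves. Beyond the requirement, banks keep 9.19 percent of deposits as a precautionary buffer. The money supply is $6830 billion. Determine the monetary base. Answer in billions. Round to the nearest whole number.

$3712 billion

The money multiplier is m = (1 + c) / (rr + e + c) = (1 + 0.4415) / (0.25 + 0.0919 + 0.4415) ≈ 1.84006.
MB = M / m = 6830 / 1.84006 ≈ 3711.8355 billion.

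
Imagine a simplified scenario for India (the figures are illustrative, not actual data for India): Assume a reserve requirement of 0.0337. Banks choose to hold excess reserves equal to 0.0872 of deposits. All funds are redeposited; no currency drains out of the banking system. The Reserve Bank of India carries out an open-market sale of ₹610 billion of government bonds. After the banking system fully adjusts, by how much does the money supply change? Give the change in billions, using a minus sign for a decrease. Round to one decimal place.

The money multiplier is m = 1 / (rr + e) = 1 / (0.0337 + 0.0872) ≈ 8.27130.
The sale removes 610 billion of base, so ΔM = m × ΔMB = 8.27130 × (−610) = -5045.493 billion.

-5045.5 billion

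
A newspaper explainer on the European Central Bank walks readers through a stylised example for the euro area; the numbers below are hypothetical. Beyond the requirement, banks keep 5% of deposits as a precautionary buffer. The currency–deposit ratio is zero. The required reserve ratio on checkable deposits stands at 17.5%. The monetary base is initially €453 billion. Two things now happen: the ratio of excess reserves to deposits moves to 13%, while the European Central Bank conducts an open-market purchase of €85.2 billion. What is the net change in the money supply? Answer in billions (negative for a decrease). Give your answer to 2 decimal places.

-248.74 billion

Before: m₁ = 1 / (0.175 + 0.05) ≈ 4.444444, MB₁ = 453, so M₁ = 4.444444 × 453 ≈ 2013.3331 billion.
After: m₂ = 1 / (0.175 + 0.13) ≈ 3.278689, MB₂ = 453 + 85.2 = 538.2, so M₂ = 3.278689 × 538.2 ≈ 1764.5904 billion.
ΔM = M₂ − M₁ = 1764.5904 − 2013.3331 = -248.7427 billion.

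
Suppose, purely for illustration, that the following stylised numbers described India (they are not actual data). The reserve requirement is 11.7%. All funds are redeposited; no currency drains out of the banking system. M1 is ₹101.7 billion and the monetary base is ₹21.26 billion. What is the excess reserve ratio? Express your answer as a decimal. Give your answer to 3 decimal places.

Using m = M/MB = 101.7/21.26 ≈ 4.783631. Since m = (1 + c)/(c + rr + e), the denominator satisfies c + rr + e = (1 + c)/m = (1 + 0) / 4.783631 ≈ 0.209046.
With c = 0 and rr = 0.117, the excess reserve ratio is 0.209046 − 0 − 0.117 = 0.092046.

0.092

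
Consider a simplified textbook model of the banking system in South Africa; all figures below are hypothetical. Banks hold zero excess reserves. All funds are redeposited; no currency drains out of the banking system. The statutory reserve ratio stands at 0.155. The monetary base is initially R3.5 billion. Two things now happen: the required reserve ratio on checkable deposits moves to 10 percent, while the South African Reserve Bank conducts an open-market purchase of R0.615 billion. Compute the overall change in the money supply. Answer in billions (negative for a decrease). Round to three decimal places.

R18.569 billion

Before: m₁ = 1 / (0.155) ≈ 6.45161, MB₁ = 3.5, so M₁ = 6.45161 × 3.5 ≈ 22.5806 billion.
After: m₂ = 1 / (0.1) = 10, MB₂ = 3.5 + 0.615 = 4.115, so M₂ = 10 × 4.115 = 41.15 billion.
ΔM = M₂ − M₁ = 41.15 − 22.5806 = 18.5694 billion.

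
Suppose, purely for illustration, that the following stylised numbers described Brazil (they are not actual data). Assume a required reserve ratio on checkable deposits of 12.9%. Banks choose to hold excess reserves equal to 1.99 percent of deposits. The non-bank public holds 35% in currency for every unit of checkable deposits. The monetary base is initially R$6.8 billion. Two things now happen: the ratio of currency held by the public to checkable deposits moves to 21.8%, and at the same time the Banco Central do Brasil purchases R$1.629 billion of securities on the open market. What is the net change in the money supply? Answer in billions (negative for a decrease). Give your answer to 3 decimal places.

Before: m₁ = (1 + 0.35) / (0.129 + 0.0199 + 0.35) ≈ 2.70595, MB₁ = 6.8, so M₁ = 2.70595 × 6.8 ≈ 18.4005 billion.
After: m₂ = (1 + 0.218) / (0.129 + 0.0199 + 0.218) ≈ 3.31971, MB₂ = 6.8 + 1.629 = 8.429, so M₂ = 3.31971 × 8.429 ≈ 27.9818 billion.
ΔM = M₂ − M₁ = 27.9818 − 18.4005 = 9.5813 billion.

R$9.581 billion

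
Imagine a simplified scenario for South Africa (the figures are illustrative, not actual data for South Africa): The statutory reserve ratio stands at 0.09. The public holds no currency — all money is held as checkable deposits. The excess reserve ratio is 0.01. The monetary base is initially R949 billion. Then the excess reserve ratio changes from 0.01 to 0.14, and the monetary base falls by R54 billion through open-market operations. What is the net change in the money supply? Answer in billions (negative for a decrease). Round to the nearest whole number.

Before: m₁ = 1 / (0.09 + 0.01) = 10, MB₁ = 949, so M₁ = 10 × 949 = 9490 billion.
After: m₂ = 1 / (0.09 + 0.14) ≈ 4.3478, MB₂ = 949 − 54 = 895, so M₂ = 4.3478 × 895 = 3891.281 billion.
ΔM = M₂ − M₁ = 3891.281 − 9490 = -5598.719 billion.

-5599 billion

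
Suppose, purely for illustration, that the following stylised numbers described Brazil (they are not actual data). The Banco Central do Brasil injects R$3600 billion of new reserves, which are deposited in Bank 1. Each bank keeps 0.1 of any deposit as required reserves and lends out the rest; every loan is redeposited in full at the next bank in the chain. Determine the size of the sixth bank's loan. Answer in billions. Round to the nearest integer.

Each bank lends a fraction (1 − rr) = 0.9000 of the deposit it receives, so Bank 6 receives 3600·0.9000^5 and lends 3600·0.9000^6 = 1913.1876 billion.

R$1913 billion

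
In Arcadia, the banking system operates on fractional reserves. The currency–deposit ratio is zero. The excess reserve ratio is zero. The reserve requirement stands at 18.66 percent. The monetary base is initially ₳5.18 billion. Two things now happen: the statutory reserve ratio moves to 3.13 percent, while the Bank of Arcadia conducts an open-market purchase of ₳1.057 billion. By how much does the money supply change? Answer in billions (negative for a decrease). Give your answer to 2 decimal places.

Before: m₁ = 1 / (0.1866) ≈ 5.3591, MB₁ = 5.18, so M₁ = 5.3591 × 5.18 ≈ 27.7601 billion.
After: m₂ = 1 / (0.0313) ≈ 31.9489, MB₂ = 5.18 + 1.057 = 6.237, so M₂ = 31.9489 × 6.237 ≈ 199.2653 billion.
ΔM = M₂ − M₁ = 199.2653 − 27.7601 = 171.5052 billion.

₳171.51 billion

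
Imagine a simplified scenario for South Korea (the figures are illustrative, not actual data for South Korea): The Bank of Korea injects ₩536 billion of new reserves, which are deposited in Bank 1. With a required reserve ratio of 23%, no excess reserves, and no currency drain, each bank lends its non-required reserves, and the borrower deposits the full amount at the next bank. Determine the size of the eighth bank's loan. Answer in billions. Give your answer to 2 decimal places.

Each bank lends a fraction (1 − rr) = 0.7700 of the deposit it receives, so Bank 8 receives 536·0.7700^7 and lends 536·0.7700^8 ≈ 66.2355 billion.

₩66.24 billion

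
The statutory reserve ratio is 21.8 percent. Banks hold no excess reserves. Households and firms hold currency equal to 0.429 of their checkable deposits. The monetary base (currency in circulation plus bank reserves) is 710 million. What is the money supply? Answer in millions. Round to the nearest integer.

The money multiplier is m = (1 + c) / (rr + c) = (1 + 0.429) / (0.218 + 0.429) ≈ 2.2087.
So M = m × MB = 2.2087 × 710 = 1568.177 million.

1568 million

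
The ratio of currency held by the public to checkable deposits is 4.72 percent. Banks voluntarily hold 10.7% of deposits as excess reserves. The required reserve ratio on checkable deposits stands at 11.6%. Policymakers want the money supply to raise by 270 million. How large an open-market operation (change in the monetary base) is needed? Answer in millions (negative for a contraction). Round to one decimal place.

69.7 million

The money multiplier is m = (1 + c) / (rr + e + c) = (1 + 0.0472) / (0.116 + 0.107 + 0.0472) ≈ 3.87565.
ΔMB = ΔM / m = (+270) / 3.87565 ≈ 69.6657 million.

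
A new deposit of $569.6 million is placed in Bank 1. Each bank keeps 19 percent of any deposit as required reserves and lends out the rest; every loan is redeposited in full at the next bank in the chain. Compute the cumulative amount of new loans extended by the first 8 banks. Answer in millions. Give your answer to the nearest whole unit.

$1978 million

Bank i lends (1 − rr)^i of the original deposit: Bank 1 lends 569.6·0.8100 = 461.3760, Bank 2 lends 569.6·0.8100² ≈ 373.7146, and so on.
Summing a geometric series: total = 569.6·[0.8100·(1 − 0.8100^8) / (1 − 0.8100)] ≈ 1978.3268 million.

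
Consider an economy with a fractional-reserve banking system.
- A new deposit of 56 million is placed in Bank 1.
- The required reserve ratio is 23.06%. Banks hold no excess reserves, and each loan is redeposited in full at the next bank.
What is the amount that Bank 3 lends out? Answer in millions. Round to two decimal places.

25.51 million

Each bank lends a fraction (1 − rr) = 0.7694 of the deposit it receives, so Bank 3 receives 56·0.7694^2 and lends 56·0.7694^3 ≈ 25.5061 million.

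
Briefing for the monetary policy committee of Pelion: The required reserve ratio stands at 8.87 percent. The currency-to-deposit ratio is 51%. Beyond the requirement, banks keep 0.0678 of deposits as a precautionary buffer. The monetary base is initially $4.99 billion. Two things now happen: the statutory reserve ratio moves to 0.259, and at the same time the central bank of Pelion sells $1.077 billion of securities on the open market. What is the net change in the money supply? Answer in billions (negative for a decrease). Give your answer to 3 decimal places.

-4.244 billion

Before: m₁ = (1 + 0.51) / (0.0887 + 0.0678 + 0.51) ≈ 2.26557, MB₁ = 4.99, so M₁ = 2.26557 × 4.99 ≈ 11.3052 billion.
After: m₂ = (1 + 0.51) / (0.259 + 0.0678 + 0.51) ≈ 1.80449, MB₂ = 4.99 − 1.077 = 3.913, so M₂ = 1.80449 × 3.913 ≈ 7.061 billion.
ΔM = M₂ − M₁ = 7.061 − 11.3052 = -4.2442 billion.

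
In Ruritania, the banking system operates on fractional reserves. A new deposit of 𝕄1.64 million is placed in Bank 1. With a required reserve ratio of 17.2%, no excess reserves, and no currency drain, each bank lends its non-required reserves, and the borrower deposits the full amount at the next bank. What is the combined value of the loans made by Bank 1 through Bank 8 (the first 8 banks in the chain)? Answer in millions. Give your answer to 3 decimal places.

𝕄6.151 million

Bank i lends (1 − rr)^i of the original deposit: Bank 1 lends 1.64·0.8280 ≈ 1.3579, Bank 2 lends 1.64·0.8280² ≈ 1.1244, and so on.
Summing a geometric series: total = 1.64·[0.8280·(1 − 0.8280^8) / (1 − 0.8280)] ≈ 6.1507 million.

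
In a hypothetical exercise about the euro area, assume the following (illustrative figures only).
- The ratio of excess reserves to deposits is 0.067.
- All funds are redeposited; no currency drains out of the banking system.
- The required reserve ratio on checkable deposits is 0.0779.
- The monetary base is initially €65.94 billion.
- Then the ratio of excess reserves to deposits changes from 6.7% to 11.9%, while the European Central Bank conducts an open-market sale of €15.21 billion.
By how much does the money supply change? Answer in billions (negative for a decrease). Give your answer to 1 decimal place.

Before: m₁ = 1 / (0.0779 + 0.067) ≈ 6.9013, MB₁ = 65.94, so M₁ = 6.9013 × 65.94 ≈ 455.0717 billion.
After: m₂ = 1 / (0.0779 + 0.119) ≈ 5.0787, MB₂ = 65.94 − 15.21 = 50.73, so M₂ = 5.0787 × 50.73 ≈ 257.6425 billion.
ΔM = M₂ − M₁ = 257.6425 − 455.0717 = -197.4292 billion.

-197.4 billion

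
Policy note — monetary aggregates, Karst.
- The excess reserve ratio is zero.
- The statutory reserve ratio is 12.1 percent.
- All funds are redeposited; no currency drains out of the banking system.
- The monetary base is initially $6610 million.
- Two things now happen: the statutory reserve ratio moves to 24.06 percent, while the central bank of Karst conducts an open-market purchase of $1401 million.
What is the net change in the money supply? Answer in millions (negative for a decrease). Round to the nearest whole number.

-21332 million

Before: m₁ = 1 / (0.121) ≈ 8.26446, MB₁ = 6610, so M₁ = 8.26446 × 6610 = 54628.0806 million.
After: m₂ = 1 / (0.2406) ≈ 4.15628, MB₂ = 6610 + 1401 = 8011, so M₂ = 4.15628 × 8011 ≈ 33295.9591 million.
ΔM = M₂ − M₁ = 33295.9591 − 54628.0806 = -21332.1215 million.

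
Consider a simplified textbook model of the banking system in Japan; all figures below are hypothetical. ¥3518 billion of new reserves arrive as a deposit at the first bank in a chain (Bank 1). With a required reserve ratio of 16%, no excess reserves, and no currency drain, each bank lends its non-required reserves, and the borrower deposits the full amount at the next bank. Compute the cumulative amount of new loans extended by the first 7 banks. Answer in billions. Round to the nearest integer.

¥13019 billion

Bank i lends (1 − rr)^i of the original deposit: Bank 1 lends 3518·0.8400 = 2955.1200, Bank 2 lends 3518·0.8400² = 2482.3008, and so on.
Summing a geometric series: total = 3518·[0.8400·(1 − 0.8400^7) / (1 − 0.8400)] ≈ 13019.3288 billion.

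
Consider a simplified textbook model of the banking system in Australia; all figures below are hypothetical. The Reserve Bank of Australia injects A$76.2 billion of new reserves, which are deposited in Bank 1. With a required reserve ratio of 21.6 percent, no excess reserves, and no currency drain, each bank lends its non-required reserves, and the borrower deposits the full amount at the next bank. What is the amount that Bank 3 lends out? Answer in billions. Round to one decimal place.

A$36.7 billion

Each bank lends a fraction (1 − rr) = 0.7840 of the deposit it receives, so Bank 3 receives 76.2·0.7840^2 and lends 76.2·0.7840^3 ≈ 36.7200 billion.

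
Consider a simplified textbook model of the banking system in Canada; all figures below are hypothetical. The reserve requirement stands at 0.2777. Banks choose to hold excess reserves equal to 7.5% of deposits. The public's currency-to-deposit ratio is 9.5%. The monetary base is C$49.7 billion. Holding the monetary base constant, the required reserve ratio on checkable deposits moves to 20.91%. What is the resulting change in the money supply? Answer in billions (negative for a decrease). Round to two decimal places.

Initially m₁ = (1 + 0.095) / (0.2777 + 0.075 + 0.095) ≈ 2.44583, so M₁ = 2.44583 × 49.7 ≈ 121.5578 billion.
After the change m₂ = (1 + 0.095) / (0.2091 + 0.075 + 0.095) ≈ 2.88842, so M₂ = 2.88842 × 49.7 ≈ 143.5545 billion.
ΔM = M₂ − M₁ = 143.5545 − 121.5578 = 21.9967 billion.

C$22.00 billion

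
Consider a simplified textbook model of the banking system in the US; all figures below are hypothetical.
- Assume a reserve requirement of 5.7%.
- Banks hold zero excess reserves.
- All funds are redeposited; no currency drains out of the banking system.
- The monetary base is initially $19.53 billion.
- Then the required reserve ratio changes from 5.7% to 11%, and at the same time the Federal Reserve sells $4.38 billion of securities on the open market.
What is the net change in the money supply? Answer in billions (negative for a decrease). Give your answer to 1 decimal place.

-204.9 billion

Before: m₁ = 1 / (0.057) ≈ 17.5439, MB₁ = 19.53, so M₁ = 17.5439 × 19.53 ≈ 342.6324 billion.
After: m₂ = 1 / (0.11) ≈ 9.0909, MB₂ = 19.53 − 4.38 = 15.15, so M₂ = 9.0909 × 15.15 ≈ 137.7271 billion.
ΔM = M₂ − M₁ = 137.7271 − 342.6324 = -204.9053 billion.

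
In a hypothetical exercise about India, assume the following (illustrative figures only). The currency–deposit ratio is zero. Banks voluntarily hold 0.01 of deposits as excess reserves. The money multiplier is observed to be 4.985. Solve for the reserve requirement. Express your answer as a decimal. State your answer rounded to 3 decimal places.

Using m = 4.985. Since m = (1 + c)/(c + rr + e), the denominator satisfies c + rr + e = (1 + c)/m = (1 + 0) / 4.985 ≈ 0.200602.
With c = 0 and e = 0.01, the reserve requirement is 0.200602 − 0 − 0.01 = 0.190602.

0.191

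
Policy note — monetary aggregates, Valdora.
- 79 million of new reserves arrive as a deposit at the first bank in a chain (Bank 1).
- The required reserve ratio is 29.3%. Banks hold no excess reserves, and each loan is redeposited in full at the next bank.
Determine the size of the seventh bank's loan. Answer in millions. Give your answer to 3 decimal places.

6.975 million

Each bank lends a fraction (1 − rr) = 0.7070 of the deposit it receives, so Bank 7 receives 79·0.7070^6 and lends 79·0.7070^7 ≈ 6.9753 million.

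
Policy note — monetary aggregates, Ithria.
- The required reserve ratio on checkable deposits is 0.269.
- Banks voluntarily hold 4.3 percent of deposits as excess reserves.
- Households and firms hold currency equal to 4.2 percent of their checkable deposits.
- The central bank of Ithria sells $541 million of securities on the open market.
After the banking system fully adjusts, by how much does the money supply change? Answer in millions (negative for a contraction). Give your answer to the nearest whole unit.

-1592 million

The money multiplier is m = (1 + c) / (rr + e + c) = (1 + 0.042) / (0.269 + 0.043 + 0.042) ≈ 2.9435.
The sale removes 541 million of base, so ΔM = m × ΔMB = 2.9435 × (−541) = -1592.4335 million.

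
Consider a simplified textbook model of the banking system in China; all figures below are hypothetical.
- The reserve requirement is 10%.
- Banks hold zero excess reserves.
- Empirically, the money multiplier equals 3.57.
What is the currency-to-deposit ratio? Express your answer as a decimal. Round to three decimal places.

Using m = 3.57. From m = (1 + c)/(c + rr + e), rearranging gives 1 + c = m·(c + rr + e), so c·(1 − m) = m·(rr + e) − 1.
Hence c = [m·(rr + e) − 1]/(1 − m) = [3.57 × (0.1 + 0) − 1] / (1 − 3.57) ≈ 0.250195.

0.250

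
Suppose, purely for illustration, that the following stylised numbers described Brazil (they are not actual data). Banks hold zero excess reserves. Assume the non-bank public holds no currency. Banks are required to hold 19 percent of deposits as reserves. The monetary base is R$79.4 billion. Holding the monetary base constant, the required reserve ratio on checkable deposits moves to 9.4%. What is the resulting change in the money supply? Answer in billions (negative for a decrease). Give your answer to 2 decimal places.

Initially m₁ = 1 / (0.19) ≈ 5.26316, so M₁ = 5.26316 × 79.4 ≈ 417.8949 billion.
After the change m₂ = 1 / (0.094) ≈ 10.63830, so M₂ = 10.63830 × 79.4 ≈ 844.681 billion.
ΔM = M₂ − M₁ = 844.681 − 417.8949 = 426.7861 billion.

R$426.79 billion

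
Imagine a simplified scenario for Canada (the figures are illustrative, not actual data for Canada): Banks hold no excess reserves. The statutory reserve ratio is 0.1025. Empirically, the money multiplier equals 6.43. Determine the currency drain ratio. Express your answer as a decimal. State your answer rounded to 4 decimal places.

0.0628

Using m = 6.43. From m = (1 + c)/(c + rr + e), rearranging gives 1 + c = m·(c + rr + e), so c·(1 − m) = m·(rr + e) − 1.
Hence c = [m·(rr + e) − 1]/(1 − m) = [6.43 × (0.1025 + 0) − 1] / (1 − 6.43) ≈ 0.062785.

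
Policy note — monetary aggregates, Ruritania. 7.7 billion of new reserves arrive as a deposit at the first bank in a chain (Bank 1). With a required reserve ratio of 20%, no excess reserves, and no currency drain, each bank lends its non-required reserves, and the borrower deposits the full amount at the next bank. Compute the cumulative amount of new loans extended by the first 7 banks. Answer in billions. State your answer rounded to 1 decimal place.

Bank i lends (1 − rr)^i of the original deposit: Bank 1 lends 7.7·0.8000 = 6.1600, Bank 2 lends 7.7·0.8000² = 4.9280, and so on.
Summing a geometric series: total = 7.7·[0.8000·(1 − 0.8000^7) / (1 − 0.8000)] ≈ 24.3408 billion.

24.3 billion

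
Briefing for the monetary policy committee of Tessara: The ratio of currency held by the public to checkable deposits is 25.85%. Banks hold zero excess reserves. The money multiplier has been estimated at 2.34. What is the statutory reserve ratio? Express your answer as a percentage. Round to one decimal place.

27.9%

Using m = 2.34. Since m = (1 + c)/(c + rr + e), the denominator satisfies c + rr + e = (1 + c)/m = (1 + 0.2585) / 2.34 ≈ 0.537821.
With c = 0.2585 and e = 0, the statutory reserve ratio is 0.537821 − 0.2585 − 0 = 0.279321.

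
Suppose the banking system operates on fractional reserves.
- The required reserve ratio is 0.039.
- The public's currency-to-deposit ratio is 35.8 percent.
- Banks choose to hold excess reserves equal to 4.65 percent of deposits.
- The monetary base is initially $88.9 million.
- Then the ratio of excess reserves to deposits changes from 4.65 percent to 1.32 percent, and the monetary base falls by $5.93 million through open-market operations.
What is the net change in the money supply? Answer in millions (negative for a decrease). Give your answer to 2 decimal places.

Before: m₁ = (1 + 0.358) / (0.039 + 0.0465 + 0.358) ≈ 3.06201, MB₁ = 88.9, so M₁ = 3.06201 × 88.9 ≈ 272.2127 million.
After: m₂ = (1 + 0.358) / (0.039 + 0.0132 + 0.358) ≈ 3.31058, MB₂ = 88.9 − 5.93 = 82.97, so M₂ = 3.31058 × 82.97 ≈ 274.6788 million.
ΔM = M₂ − M₁ = 274.6788 − 272.2127 = 2.4661 million.

$2.47 million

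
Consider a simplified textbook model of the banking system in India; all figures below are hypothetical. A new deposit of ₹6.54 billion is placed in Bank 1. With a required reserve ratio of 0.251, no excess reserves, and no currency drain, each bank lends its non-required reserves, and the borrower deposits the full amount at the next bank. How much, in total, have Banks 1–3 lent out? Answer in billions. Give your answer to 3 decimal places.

₹11.315 billion

Bank i lends (1 − rr)^i of the original deposit: Bank 1 lends 6.54·0.7490 ≈ 4.8985, Bank 2 lends 6.54·0.7490² ≈ 3.6689, and so on.
Summing a geometric series: total = 6.54·[0.7490·(1 − 0.7490^3) / (1 − 0.7490)] ≈ 11.3154 billion.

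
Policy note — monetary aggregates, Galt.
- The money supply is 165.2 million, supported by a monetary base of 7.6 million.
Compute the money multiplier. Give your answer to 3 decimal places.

21.737

The money multiplier is m = M / MB = 165.2 / 7.6 ≈ 21.73684.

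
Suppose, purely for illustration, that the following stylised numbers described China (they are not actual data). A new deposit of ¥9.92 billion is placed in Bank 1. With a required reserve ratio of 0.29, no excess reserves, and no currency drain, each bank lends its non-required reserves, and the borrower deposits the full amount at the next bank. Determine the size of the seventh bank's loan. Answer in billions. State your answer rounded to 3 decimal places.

¥0.902 billion

Each bank lends a fraction (1 − rr) = 0.7100 of the deposit it receives, so Bank 7 receives 9.92·0.7100^6 and lends 9.92·0.7100^7 ≈ 0.9022 billion.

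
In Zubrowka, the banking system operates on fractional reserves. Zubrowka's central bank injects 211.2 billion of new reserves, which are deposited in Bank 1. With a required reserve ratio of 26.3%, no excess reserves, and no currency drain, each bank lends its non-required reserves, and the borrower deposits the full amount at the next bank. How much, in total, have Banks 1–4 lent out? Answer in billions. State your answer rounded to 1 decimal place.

Bank i lends (1 − rr)^i of the original deposit: Bank 1 lends 211.2·0.7370 = 155.6544, Bank 2 lends 211.2·0.7370² ≈ 114.7173, and so on.
Summing a geometric series: total = 211.2·[0.7370·(1 − 0.7370^4) / (1 − 0.7370)] ≈ 417.2292 billion.

417.2 billion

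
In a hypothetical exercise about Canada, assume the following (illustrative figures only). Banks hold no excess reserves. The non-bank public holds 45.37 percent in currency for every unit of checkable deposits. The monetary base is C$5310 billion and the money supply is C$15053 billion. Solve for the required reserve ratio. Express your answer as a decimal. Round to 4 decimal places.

0.0591

Using m = M/MB = 15053/5310 ≈ 2.834840. Since m = (1 + c)/(c + rr + e), the denominator satisfies c + rr + e = (1 + c)/m = (1 + 0.4537) / 2.834840 ≈ 0.512798.
With c = 0.4537 and e = 0, the required reserve ratio is 0.512798 − 0.4537 − 0 = 0.059098.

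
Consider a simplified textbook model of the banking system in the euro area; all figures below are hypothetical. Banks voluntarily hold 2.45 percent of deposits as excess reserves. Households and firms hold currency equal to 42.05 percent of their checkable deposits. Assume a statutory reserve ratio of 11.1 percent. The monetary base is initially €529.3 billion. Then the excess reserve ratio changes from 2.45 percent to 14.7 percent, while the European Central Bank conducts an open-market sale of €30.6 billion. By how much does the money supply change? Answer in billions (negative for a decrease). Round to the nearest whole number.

Before: m₁ = (1 + 0.4205) / (0.111 + 0.0245 + 0.4205) ≈ 2.5549, MB₁ = 529.3, so M₁ = 2.5549 × 529.3 ≈ 1352.3086 billion.
After: m₂ = (1 + 0.4205) / (0.111 + 0.147 + 0.4205) ≈ 2.0936, MB₂ = 529.3 − 30.6 = 498.7, so M₂ = 2.0936 × 498.7 ≈ 1044.0783 billion.
ΔM = M₂ − M₁ = 1044.0783 − 1352.3086 = -308.2303 billion.

-308 billion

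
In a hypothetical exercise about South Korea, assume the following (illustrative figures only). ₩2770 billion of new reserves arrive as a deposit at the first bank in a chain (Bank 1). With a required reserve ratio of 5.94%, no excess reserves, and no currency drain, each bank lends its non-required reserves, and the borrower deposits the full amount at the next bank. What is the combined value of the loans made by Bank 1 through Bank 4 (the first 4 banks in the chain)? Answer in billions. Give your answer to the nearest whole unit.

₩9529 billion

Bank i lends (1 − rr)^i of the original deposit: Bank 1 lends 2770·0.9406 = 2605.4620, Bank 2 lends 2770·0.9406² ≈ 2450.6976, and so on.
Summing a geometric series: total = 2770·[0.9406·(1 − 0.9406^4) / (1 − 0.9406)] ≈ 9529.4873 billion.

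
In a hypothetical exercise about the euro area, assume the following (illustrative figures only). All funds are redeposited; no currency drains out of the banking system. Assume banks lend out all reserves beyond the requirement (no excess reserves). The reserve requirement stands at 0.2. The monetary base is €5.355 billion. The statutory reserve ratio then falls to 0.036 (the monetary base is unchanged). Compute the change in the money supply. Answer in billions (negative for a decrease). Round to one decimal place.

Initially m₁ = 1 / (0.2) = 5, so M₁ = 5 × 5.355 = 26.775 billion.
After the change m₂ = 1 / (0.036) ≈ 27.7778, so M₂ = 27.7778 × 5.355 ≈ 148.7501 billion.
ΔM = M₂ − M₁ = 148.7501 − 26.775 = 121.9751 billion.

€122.0 billion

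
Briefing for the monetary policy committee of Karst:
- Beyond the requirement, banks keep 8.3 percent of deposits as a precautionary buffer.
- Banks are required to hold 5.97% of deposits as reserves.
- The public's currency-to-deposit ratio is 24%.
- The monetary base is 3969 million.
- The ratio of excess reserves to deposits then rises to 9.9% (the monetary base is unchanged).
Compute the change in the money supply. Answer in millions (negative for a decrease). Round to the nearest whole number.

-516 million

Initially m₁ = (1 + 0.24) / (0.0597 + 0.083 + 0.24) ≈ 3.24014, so M₁ = 3.24014 × 3969 ≈ 12860.1157 million.
After the change m₂ = (1 + 0.24) / (0.0597 + 0.099 + 0.24) ≈ 3.11011, so M₂ = 3.11011 × 3969 ≈ 12344.0266 million.
ΔM = M₂ − M₁ = 12344.0266 − 12860.1157 = -516.0891 million.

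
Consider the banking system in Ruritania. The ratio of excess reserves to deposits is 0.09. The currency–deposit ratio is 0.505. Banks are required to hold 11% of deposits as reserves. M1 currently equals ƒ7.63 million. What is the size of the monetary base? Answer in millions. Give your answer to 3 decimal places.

ƒ3.574 million

The money multiplier is m = (1 + c) / (rr + e + c) = (1 + 0.505) / (0.11 + 0.09 + 0.505) ≈ 2.13475.
MB = M / m = 7.63 / 2.13475 ≈ 3.5742 million.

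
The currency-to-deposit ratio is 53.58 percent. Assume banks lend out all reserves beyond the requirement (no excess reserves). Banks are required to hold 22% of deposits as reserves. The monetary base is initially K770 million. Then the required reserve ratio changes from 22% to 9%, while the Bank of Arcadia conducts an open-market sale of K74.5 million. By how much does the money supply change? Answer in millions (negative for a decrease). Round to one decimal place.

Before: m₁ = (1 + 0.5358) / (0.22 + 0.5358) ≈ 2.03202, MB₁ = 770, so M₁ = 2.03202 × 770 = 1564.6554 million.
After: m₂ = (1 + 0.5358) / (0.09 + 0.5358) ≈ 2.45414, MB₂ = 770 − 74.5 = 695.5, so M₂ = 2.45414 × 695.5 ≈ 1706.8544 million.
ΔM = M₂ − M₁ = 1706.8544 − 1564.6554 = 142.199 million.

K142.2 million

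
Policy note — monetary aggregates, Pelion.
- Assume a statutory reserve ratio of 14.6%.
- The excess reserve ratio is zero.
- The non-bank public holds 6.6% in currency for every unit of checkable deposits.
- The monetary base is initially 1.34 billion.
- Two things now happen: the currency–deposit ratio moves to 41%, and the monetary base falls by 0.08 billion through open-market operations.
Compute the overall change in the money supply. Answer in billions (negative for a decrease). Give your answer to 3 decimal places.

-3.543 billion

Before: m₁ = (1 + 0.066) / (0.146 + 0.066) ≈ 5.02830, MB₁ = 1.34, so M₁ = 5.02830 × 1.34 ≈ 6.7379 billion.
After: m₂ = (1 + 0.41) / (0.146 + 0.41) ≈ 2.53597, MB₂ = 1.34 − 0.08 = 1.26, so M₂ = 2.53597 × 1.26 ≈ 3.1953 billion.
ΔM = M₂ − M₁ = 3.1953 − 6.7379 = -3.5426 billion.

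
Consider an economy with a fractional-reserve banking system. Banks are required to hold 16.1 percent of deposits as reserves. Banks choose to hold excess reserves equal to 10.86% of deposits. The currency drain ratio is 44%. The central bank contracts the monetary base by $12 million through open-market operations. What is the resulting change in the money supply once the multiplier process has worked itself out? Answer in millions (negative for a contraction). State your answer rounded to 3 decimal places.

The money multiplier is m = (1 + c) / (rr + e + c) = (1 + 0.44) / (0.161 + 0.1086 + 0.44) ≈ 2.029312.
The sale removes 12 million of base, so ΔM = m × ΔMB = 2.029312 × (−12) ≈ -24.3517 million.

-24.352 million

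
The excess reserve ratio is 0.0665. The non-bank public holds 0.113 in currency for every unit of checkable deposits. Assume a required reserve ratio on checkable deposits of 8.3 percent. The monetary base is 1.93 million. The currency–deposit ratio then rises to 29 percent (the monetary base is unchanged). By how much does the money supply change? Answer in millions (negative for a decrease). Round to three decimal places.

Initially m₁ = (1 + 0.113) / (0.083 + 0.0665 + 0.113) = 4.24, so M₁ = 4.24 × 1.93 = 8.1832 million.
After the change m₂ = (1 + 0.29) / (0.083 + 0.0665 + 0.29) ≈ 2.93515, so M₂ = 2.93515 × 1.93 ≈ 5.6648 million.
ΔM = M₂ − M₁ = 5.6648 − 8.1832 = -2.5184 million.

-2.518 million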